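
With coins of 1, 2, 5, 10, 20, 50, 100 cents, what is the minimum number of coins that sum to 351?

351 = 3×100 + 1×50 + 1×1
Total coins = 3 + 1 + 1 = 5

5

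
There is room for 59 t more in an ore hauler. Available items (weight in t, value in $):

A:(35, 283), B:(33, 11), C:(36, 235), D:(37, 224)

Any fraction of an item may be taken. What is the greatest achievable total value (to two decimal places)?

439.67

Greedy by value/weight ratio, highest first.
Order: A (283/35=8.09) > C (235/36=6.53) > D (224/37=6.05) > B (11/33=0.33)
Fill: take A (35 @ 283) → take 24/36 of C → 156.67; 59/59 used.
Total value = 439.67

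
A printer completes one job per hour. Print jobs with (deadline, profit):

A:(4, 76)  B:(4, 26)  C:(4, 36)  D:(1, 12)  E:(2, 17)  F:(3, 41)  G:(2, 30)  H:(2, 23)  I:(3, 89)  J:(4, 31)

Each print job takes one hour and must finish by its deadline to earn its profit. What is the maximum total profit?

Sort by profit descending; place each in the latest free slot ≤ its deadline.
Profit order: I=89 A=76 F=41 C=36 J=31 G=30 B=26 H=23 E=17 D=12
Assign: I→slot 3, A→slot 4, F→slot 2, C→slot 1, J skipped, G skipped, B skipped, H skipped, E skipped, D skipped.
Slots: [1:C] [2:F] [3:I] [4:A]
Profit = 36 + 41 + 89 + 76 = 242

242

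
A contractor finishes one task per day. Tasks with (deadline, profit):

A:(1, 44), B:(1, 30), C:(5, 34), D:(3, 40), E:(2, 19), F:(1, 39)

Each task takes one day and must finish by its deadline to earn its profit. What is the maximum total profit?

Profit order: A=44 D=40 F=39 C=34 B=30 E=19
Assign: A→slot 1, D→slot 3, F skipped, C→slot 5, B skipped, E→slot 2.
Slots: [1:A] [2:E] [3:D] [5:C]
Profit = 44 + 19 + 40 + 34 = 137

137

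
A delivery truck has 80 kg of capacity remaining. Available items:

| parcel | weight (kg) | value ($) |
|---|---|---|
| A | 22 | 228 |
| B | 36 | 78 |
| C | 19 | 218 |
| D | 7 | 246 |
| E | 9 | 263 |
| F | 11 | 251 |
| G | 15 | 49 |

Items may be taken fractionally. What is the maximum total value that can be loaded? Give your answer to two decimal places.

1245.20

Sort by value per unit weight and fill in that order.
Order: D (246/7=35.14) > E (263/9=29.22) > F (251/11=22.82) > C (218/19=11.47) > A (228/22=10.36) > G (49/15=3.27) > B (78/36=2.17)
Fill: take D (7 @ 246) → take E (9 @ 263) → take F (11 @ 251) → take C (19 @ 218) → take A (22 @ 228) → take 12/15 of G → 39.20; 80/80 used.
Total value = 1245.20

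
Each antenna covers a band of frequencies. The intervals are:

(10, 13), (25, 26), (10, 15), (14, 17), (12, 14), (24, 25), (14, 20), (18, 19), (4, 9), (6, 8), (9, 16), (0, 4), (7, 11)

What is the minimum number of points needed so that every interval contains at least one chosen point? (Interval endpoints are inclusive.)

Sorted: [0,4] [6,8] [4,9] [7,11] [10,13] [12,14] [10,15] [9,16] [14,17] [18,19] [14,20] [24,25] [25,26]
{[0,4]} hit by 4; {[6,8],[4,9],[7,11]} hit by 8; {[10,13],[12,14],[10,15],[9,16]} hit by 13; {[14,17]} hit by 17; {[18,19],[14,20]} hit by 19; {[24,25],[25,26]} hit by 25.
Points: 4, 8, 13, 17, 19, 25 (6 total).

6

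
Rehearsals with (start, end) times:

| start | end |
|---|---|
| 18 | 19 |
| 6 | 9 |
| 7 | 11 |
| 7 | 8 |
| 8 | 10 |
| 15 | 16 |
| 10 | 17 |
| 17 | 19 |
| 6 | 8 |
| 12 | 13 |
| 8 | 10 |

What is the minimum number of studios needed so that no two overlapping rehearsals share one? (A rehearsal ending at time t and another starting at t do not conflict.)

4

The answer is the maximum number of intervals overlapping at any instant.
Events (time:±→running): 6:+→1 6:+→2 7:+→3 7:+→4 … peak 4.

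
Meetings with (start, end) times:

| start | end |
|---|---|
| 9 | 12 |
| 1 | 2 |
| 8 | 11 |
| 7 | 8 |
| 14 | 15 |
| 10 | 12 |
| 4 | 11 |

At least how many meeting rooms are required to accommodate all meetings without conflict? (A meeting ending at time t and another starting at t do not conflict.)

4

Count concurrent intervals with a sweep; the peak is the room count.
Events (time:±→running): 1:+→1 2:-→0 4:+→1 7:+→2 8:-→1 8:+→2 9:+→3 10:+→4 … peak 4.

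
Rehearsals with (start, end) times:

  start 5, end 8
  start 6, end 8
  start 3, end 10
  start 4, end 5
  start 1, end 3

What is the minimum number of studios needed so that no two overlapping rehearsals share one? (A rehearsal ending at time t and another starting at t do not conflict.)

3

Events (time:±→running): 1:+→1 3:-→0 3:+→1 4:+→2 5:-→1 5:+→2 6:+→3 … peak 3.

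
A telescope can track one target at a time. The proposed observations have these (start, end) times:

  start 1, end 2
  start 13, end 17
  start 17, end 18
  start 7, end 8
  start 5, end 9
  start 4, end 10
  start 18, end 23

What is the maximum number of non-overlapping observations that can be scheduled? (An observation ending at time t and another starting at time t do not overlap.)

Order by finish time; keep every interval that doesn't clash with the previous kept one.
Sorted by end: (1,2)  (7,8)  (5,9)  (4,10)  (13,17)  (17,18)  (18,23)
take (1,2); take (7,8); skip (5,9); take (13,17); take (17,18); take (18,23).
Selected 5 observations.

5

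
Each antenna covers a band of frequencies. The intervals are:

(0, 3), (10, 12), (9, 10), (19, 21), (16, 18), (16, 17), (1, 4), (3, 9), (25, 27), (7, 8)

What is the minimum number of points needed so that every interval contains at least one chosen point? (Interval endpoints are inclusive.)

6

Sort by right endpoint; whenever an interval is uncovered, place a point at its right end.
By right end: [0,3]  [1,4]  [7,8]  [3,9]  [9,10]  [10,12]  [16,17]  [16,18]  [19,21]  [25,27]
[0,3] uncovered → point at 3; [7,8] uncovered → point at 8; [9,10] uncovered → point at 10; [16,17] uncovered → point at 17; [19,21] uncovered → point at 21; [25,27] uncovered → point at 27.
Points: 3, 8, 10, 17, 21, 27 (6 total).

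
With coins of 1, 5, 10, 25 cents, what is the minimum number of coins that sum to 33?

5

Use the largest denomination that fits, subtract, and repeat.
33 − 1×25→8 − 1×5→3 − 3×1→0
Total coins = 1 + 1 + 3 = 5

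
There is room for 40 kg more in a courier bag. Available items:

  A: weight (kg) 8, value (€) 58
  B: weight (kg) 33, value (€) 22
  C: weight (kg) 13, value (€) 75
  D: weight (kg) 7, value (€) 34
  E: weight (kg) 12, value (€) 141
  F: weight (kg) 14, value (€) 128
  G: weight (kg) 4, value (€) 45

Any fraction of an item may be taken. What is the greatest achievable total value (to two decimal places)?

383.54

Ratios (sorted): E 11.75, G 11.25, F 9.14, A 7.25, C 5.77, D 4.86, B 0.67
take E (12 @ 141); take G (4 @ 45); take F (14 @ 128); take A (8 @ 58); take 2/13 of C → 11.54. Capacity used 40/40.
Total value = 383.54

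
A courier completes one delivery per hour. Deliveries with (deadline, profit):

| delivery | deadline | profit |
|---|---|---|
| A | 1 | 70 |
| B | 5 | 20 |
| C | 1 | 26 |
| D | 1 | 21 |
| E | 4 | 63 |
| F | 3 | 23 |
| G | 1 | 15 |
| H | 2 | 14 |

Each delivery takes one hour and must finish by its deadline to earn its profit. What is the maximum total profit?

Sort by profit descending; place each in the latest free slot ≤ its deadline.
By profit: A(d1,70), E(d4,63), C(d1,26), F(d3,23), D(d1,21), B(d5,20), G(d1,15), H(d2,14)
A→slot 1; E→slot 4; C skipped; F→slot 3; D skipped; B→slot 5; G skipped; H→slot 2.
Profit = 70 + 14 + 23 + 63 + 20 = 190

190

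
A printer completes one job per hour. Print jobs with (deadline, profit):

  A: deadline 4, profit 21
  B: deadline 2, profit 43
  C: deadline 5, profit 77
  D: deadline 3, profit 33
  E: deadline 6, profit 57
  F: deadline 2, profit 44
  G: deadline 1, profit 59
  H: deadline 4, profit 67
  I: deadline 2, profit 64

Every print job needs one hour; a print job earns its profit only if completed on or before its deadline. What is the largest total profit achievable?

357

Take jobs in profit order; each goes to the latest open slot no later than its deadline.
By profit: C(d5,77), H(d4,67), I(d2,64), G(d1,59), E(d6,57), F(d2,44), B(d2,43), D(d3,33), A(d4,21)
C→slot 5; H→slot 4; I→slot 2; G→slot 1; E→slot 6; F skipped; B skipped; D→slot 3; A skipped.
Profit = 59 + 64 + 33 + 67 + 77 + 57 = 357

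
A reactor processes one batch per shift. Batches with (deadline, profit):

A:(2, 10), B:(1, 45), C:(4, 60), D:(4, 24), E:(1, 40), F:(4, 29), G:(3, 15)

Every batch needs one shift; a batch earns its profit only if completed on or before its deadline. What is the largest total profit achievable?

158

Profit order: C=60 B=45 E=40 F=29 D=24 G=15 A=10
Assign: C→slot 4, B→slot 1, E skipped, F→slot 3, D→slot 2, G skipped, A skipped.
Slots: [1:B] [2:D] [3:F] [4:C]
Profit = 45 + 24 + 29 + 60 = 158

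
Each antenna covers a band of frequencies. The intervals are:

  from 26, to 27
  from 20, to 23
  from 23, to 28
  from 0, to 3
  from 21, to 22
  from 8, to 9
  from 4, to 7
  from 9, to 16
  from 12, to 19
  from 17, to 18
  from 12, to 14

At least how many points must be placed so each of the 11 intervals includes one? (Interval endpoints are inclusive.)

7

Sorted: [0,3] [4,7] [8,9] [12,14] [9,16] [17,18] [12,19] [21,22] [20,23] [26,27] [23,28]
{[0,3]} hit by 3; {[4,7]} hit by 7; {[8,9]} hit by 9; {[12,14],[9,16]} hit by 14; {[17,18],[12,19]} hit by 18; {[21,22],[20,23]} hit by 22; {[26,27],[23,28]} hit by 27.
Points: 3, 7, 9, 14, 18, 22, 27 (7 total).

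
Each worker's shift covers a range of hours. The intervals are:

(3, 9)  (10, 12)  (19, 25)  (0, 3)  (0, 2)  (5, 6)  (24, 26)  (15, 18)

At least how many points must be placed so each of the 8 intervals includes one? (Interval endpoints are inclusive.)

5

Process intervals by earliest right end; each time one isn't hit yet, stab at its right endpoint.
By right end: [0,2]  [0,3]  [5,6]  [3,9]  [10,12]  [15,18]  [19,25]  [24,26]
[0,2] uncovered → point at 2; [5,6] uncovered → point at 6; [10,12] uncovered → point at 12; [15,18] uncovered → point at 18; [19,25] uncovered → point at 25.
Points: 2, 6, 12, 18, 25 (5 total).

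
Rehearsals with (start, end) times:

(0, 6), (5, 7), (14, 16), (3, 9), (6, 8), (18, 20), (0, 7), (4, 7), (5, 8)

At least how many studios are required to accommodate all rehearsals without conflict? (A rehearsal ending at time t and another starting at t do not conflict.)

6

Events (time:±→running): 0:+→1 0:+→2 3:+→3 4:+→4 5:+→5 5:+→6 … peak 6.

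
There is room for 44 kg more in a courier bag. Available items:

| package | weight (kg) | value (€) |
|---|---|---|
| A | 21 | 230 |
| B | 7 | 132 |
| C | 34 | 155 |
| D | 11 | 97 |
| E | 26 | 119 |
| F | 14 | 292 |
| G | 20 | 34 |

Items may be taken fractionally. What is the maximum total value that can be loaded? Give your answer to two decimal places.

671.64

Sort by value per unit weight and fill in that order.
Ratios (sorted): F 20.86, B 18.86, A 10.95, D 8.82, E 4.58, C 4.56, G 1.70
take F (14 @ 292); take B (7 @ 132); take A (21 @ 230); take 2/11 of D → 17.64. Capacity used 44/44.
Total value = 671.64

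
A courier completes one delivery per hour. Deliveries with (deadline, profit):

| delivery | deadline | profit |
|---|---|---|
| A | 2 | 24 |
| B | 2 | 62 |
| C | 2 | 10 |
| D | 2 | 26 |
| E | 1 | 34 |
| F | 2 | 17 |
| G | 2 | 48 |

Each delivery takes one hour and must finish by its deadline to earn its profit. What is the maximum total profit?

110

Sort by profit descending; place each in the latest free slot ≤ its deadline.
Profit order: B=62 G=48 E=34 D=26 A=24 F=17 C=10
Assign: B→slot 2, G→slot 1, E skipped, D skipped, A skipped, F skipped, C skipped.
Slots: [1:G] [2:B]
Profit = 48 + 62 = 110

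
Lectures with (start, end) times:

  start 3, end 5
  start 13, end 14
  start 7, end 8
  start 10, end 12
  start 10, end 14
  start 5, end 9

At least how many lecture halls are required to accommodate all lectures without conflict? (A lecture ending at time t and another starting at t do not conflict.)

The answer is the maximum number of intervals overlapping at any instant.
Events (time:±→running): 3:+→1 5:-→0 5:+→1 7:+→2 … peak 2.

2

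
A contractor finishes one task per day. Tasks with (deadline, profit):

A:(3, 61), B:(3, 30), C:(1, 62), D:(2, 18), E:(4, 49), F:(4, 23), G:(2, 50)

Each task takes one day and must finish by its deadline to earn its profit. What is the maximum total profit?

222

Take jobs in profit order; each goes to the latest open slot no later than its deadline.
By profit: C(d1,62), A(d3,61), G(d2,50), E(d4,49), B(d3,30), F(d4,23), D(d2,18)
C→slot 1; A→slot 3; G→slot 2; E→slot 4; B skipped; F skipped; D skipped.
Profit = 62 + 50 + 61 + 49 = 222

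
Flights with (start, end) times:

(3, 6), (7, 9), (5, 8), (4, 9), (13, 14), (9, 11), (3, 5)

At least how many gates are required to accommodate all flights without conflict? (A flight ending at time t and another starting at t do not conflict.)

Events (time:±→running): 3:+→1 3:+→2 4:+→3 … peak 3.

3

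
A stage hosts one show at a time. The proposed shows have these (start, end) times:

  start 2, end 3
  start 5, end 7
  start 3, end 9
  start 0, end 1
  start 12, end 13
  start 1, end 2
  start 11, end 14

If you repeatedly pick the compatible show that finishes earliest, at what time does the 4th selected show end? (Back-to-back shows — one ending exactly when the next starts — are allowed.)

7

By end time: (0,1), (1,2), (2,3), (5,7), (3,9), (12,13), (11,14).
Pick (0,1); next start ≥ 1 → (1,2); next start ≥ 2 → (2,3); next start ≥ 3 → (5,7); next start ≥ 7 → (12,13).
Selected: (0,1) (1,2) (2,3) (5,7) (12,13)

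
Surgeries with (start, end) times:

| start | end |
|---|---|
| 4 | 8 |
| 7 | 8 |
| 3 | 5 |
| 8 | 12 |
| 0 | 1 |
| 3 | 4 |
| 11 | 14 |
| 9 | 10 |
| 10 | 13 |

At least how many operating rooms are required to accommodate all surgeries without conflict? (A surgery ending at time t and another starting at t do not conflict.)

3

Count concurrent intervals with a sweep; the peak is the room count.
starts: [0, 3, 3, 4, 7, 8, 9, 10, 11]
ends:   [1, 4, 5, 8, 8, 10, 12, 13, 14]
s0→1 e1→0 s3→1 s3→2 e4→1 s4→2 e5→1 s7→2 e8→1 e8→0 s8→1 s9→2 e10→1 s10→2 s11→3  — peak 3.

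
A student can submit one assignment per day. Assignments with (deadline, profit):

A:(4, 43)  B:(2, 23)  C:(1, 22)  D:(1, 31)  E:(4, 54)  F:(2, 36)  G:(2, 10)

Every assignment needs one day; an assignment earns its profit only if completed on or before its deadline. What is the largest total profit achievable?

Sort by profit descending; place each in the latest free slot ≤ its deadline.
By profit: E(d4,54), A(d4,43), F(d2,36), D(d1,31), B(d2,23), C(d1,22), G(d2,10)
E→slot 4; A→slot 3; F→slot 2; D→slot 1; B skipped; C skipped; G skipped.
Profit = 31 + 36 + 43 + 54 = 164

164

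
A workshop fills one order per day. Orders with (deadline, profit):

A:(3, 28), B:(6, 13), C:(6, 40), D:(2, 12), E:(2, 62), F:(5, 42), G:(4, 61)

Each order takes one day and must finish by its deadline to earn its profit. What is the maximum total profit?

246

Profit order: E=62 G=61 F=42 C=40 A=28 B=13 D=12
Assign: E→slot 2, G→slot 4, F→slot 5, C→slot 6, A→slot 3, B→slot 1, D skipped.
Slots: [1:B] [2:E] [3:A] [4:G] [5:F] [6:C]
Profit = 13 + 62 + 28 + 61 + 42 + 40 = 246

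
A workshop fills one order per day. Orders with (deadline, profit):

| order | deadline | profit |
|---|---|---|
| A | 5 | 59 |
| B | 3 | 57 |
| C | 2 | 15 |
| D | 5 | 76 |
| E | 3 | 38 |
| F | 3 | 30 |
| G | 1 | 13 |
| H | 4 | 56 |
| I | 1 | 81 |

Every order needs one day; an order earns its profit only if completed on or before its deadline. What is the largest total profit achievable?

Profit order: I=81 D=76 A=59 B=57 H=56 E=38 F=30 C=15 G=13
Assign: I→slot 1, D→slot 5, A→slot 4, B→slot 3, H→slot 2, E skipped, F skipped, C skipped, G skipped.
Slots: [1:I] [2:H] [3:B] [4:A] [5:D]
Profit = 81 + 56 + 57 + 59 + 76 = 329

329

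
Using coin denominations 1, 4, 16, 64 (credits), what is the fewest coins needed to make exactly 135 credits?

Use the largest denomination that fits, subtract, and repeat.
135 = 2×64 + 1×4 + 3×1
Total coins = 2 + 1 + 3 = 6

6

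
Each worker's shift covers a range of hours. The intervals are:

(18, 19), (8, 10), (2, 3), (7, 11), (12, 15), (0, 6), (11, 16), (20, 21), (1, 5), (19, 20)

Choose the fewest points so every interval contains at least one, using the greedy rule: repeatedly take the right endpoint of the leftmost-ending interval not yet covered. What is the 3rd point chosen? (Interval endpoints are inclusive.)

Sort by right endpoint; whenever an interval is uncovered, place a point at its right end.
By right end: [2,3]  [1,5]  [0,6]  [8,10]  [7,11]  [12,15]  [11,16]  [18,19]  [19,20]  [20,21]
[2,3] uncovered → point at 3; [8,10] uncovered → point at 10; [12,15] uncovered → point at 15; [18,19] uncovered → point at 19; [20,21] uncovered → point at 21.
Points: 3, 10, 15, 19, 21 (5 total).

15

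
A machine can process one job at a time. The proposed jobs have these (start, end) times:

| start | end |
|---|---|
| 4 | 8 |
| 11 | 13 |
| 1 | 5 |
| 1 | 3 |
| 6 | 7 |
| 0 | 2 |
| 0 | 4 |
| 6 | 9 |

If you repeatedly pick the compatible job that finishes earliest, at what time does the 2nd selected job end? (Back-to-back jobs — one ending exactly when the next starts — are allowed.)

7

By end time: (0,2), (1,3), (0,4), (1,5), (6,7), (4,8), (6,9), (11,13).
Pick (0,2); next start ≥ 2 → (6,7); next start ≥ 7 → (11,13).
Selected: (0,2) (6,7) (11,13)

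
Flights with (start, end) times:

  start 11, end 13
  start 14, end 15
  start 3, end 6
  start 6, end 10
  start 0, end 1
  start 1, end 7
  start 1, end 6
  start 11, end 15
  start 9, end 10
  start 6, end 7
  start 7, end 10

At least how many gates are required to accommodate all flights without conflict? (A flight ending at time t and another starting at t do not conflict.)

starts: [0, 1, 1, 3, 6, 6, 7, 9, 11, 11, 14]
ends:   [1, 6, 6, 7, 7, 10, 10, 10, 13, 15, 15]
s0→1 e1→0 s1→1 s1→2 s3→3  — peak 3.

3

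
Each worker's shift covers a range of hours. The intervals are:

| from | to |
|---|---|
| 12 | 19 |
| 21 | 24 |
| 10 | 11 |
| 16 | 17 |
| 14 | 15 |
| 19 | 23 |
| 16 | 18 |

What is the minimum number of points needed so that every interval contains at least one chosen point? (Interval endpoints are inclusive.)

Sort by right endpoint; whenever an interval is uncovered, place a point at its right end.
By right end: [10,11]  [14,15]  [16,17]  [16,18]  [12,19]  [19,23]  [21,24]
[10,11] uncovered → point at 11; [14,15] uncovered → point at 15; [16,17] uncovered → point at 17; [19,23] uncovered → point at 23.
Points: 11, 15, 17, 23 (4 total).

4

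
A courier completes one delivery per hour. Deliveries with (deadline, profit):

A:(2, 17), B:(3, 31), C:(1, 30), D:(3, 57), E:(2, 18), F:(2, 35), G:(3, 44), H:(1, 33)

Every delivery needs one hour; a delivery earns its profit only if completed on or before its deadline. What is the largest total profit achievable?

136

By profit: D(d3,57), G(d3,44), F(d2,35), H(d1,33), B(d3,31), C(d1,30), E(d2,18), A(d2,17)
D→slot 3; G→slot 2; F→slot 1; H skipped; B skipped; C skipped; E skipped; A skipped.
Profit = 35 + 44 + 57 = 136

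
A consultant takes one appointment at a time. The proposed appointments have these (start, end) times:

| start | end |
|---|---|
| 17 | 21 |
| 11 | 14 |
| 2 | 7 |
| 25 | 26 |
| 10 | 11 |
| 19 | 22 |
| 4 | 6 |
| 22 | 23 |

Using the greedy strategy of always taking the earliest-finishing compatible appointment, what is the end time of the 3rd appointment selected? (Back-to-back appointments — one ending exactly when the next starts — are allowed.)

Greedy by earliest finish: after sorting by end time, pick each interval compatible with the last pick.
Sorted by end: (4,6)  (2,7)  (10,11)  (11,14)  (17,21)  (19,22)  (22,23)  (25,26)
take (4,6); skip (2,7); take (10,11); take (11,14); take (17,21); skip (19,22); take (22,23); take (25,26).
Selected: (4,6) (10,11) (11,14) (17,21) (22,23) (25,26)

14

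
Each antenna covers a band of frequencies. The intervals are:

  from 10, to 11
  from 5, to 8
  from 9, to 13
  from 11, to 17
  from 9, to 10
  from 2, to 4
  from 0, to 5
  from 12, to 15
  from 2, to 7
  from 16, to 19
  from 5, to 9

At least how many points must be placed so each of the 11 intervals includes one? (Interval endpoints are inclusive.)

5

Process intervals by earliest right end; each time one isn't hit yet, stab at its right endpoint.
By right end: [2,4]  [0,5]  [2,7]  [5,8]  [5,9]  [9,10]  [10,11]  [9,13]  [12,15]  [11,17]  [16,19]
[2,4] uncovered → point at 4; [5,8] uncovered → point at 8; [9,10] uncovered → point at 10; [12,15] uncovered → point at 15; [16,19] uncovered → point at 19.
Points: 4, 8, 10, 15, 19 (5 total).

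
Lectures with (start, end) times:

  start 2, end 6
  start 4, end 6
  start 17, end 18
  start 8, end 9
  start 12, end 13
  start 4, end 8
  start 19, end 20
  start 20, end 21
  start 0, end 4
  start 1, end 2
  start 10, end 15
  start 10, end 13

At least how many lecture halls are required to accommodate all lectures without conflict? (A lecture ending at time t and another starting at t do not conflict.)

3

Events (time:±→running): 0:+→1 1:+→2 2:-→1 2:+→2 4:-→1 4:+→2 4:+→3 … peak 3.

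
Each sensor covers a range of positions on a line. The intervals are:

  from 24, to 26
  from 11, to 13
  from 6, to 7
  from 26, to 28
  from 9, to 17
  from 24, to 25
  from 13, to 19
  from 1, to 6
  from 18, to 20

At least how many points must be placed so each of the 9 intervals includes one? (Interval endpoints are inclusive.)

5

Sorted: [1,6] [6,7] [11,13] [9,17] [13,19] [18,20] [24,25] [24,26] [26,28]
{[1,6],[6,7]} hit by 6; {[11,13],[9,17],[13,19]} hit by 13; {[18,20]} hit by 20; {[24,25],[24,26]} hit by 25; {[26,28]} hit by 28.
Points: 6, 13, 20, 25, 28 (5 total).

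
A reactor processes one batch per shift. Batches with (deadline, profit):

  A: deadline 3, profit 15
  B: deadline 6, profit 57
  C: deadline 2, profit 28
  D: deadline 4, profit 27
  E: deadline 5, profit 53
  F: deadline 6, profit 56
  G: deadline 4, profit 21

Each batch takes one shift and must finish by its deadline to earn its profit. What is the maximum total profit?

242

By profit: B(d6,57), F(d6,56), E(d5,53), C(d2,28), D(d4,27), G(d4,21), A(d3,15)
B→slot 6; F→slot 5; E→slot 4; C→slot 2; D→slot 3; G→slot 1; A skipped.
Profit = 21 + 28 + 27 + 53 + 56 + 57 = 242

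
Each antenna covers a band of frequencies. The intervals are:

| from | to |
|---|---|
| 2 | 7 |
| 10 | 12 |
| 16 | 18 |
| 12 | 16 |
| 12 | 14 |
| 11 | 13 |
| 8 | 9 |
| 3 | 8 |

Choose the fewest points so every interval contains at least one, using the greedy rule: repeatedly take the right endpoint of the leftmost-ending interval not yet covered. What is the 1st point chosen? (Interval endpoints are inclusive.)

Sort by right endpoint; whenever an interval is uncovered, place a point at its right end.
By right end: [2,7]  [3,8]  [8,9]  [10,12]  [11,13]  [12,14]  [12,16]  [16,18]
[2,7] uncovered → point at 7; [8,9] uncovered → point at 9; [10,12] uncovered → point at 12; [16,18] uncovered → point at 18.
Points: 7, 9, 12, 18 (4 total).

7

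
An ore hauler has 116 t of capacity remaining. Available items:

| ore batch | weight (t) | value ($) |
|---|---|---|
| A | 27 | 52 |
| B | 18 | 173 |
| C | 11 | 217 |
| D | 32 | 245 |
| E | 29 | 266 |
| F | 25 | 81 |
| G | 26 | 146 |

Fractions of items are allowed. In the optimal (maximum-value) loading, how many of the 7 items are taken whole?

5

Greedy by value/weight ratio, highest first.
Ratios (sorted): C 19.73, B 9.61, E 9.17, D 7.66, G 5.62, F 3.24, A 1.93
take C (11 @ 217); take B (18 @ 173); take E (29 @ 266); take D (32 @ 245); take G (26 @ 146). Capacity used 116/116.
5 item(s) taken whole.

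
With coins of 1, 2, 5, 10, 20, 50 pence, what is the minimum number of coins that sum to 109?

5

109 = 2×50 + 1×5 + 2×2
Total coins = 2 + 1 + 2 = 5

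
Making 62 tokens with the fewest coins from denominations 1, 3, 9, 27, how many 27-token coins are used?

62 = 2×27 + 2×3 + 2×1
Count of 27: 2

2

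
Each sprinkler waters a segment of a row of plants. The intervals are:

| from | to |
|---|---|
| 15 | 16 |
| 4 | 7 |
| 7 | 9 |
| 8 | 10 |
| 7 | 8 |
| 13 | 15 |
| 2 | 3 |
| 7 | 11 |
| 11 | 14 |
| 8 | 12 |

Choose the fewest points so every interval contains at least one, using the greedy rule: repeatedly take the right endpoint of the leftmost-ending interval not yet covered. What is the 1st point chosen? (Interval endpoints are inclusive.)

3

Sort by right endpoint; whenever an interval is uncovered, place a point at its right end.
Sorted: [2,3] [4,7] [7,8] [7,9] [8,10] [7,11] [8,12] [11,14] [13,15] [15,16]
{[2,3]} hit by 3; {[4,7],[7,8],[7,9]} hit by 7; {[8,10],[7,11],[8,12]} hit by 10; {[11,14],[13,15]} hit by 14; {[15,16]} hit by 16.
Points: 3, 7, 10, 14, 16 (5 total).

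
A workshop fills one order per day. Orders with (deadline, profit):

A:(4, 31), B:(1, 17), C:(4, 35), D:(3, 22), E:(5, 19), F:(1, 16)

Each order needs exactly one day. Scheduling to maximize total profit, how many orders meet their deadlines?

5

Take jobs in profit order; each goes to the latest open slot no later than its deadline.
By profit: C(d4,35), A(d4,31), D(d3,22), E(d5,19), B(d1,17), F(d1,16)
C→slot 4; A→slot 3; D→slot 2; E→slot 5; B→slot 1; F skipped.
5 of 6 scheduled.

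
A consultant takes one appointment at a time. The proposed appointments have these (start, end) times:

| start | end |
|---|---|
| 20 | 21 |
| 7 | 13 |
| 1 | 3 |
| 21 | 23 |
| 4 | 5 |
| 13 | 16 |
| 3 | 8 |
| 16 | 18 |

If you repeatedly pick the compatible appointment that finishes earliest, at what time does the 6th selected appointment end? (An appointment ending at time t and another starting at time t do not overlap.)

Sorted by end: (1,3)  (4,5)  (3,8)  (7,13)  (13,16)  (16,18)  (20,21)  (21,23)
take (1,3); take (4,5); take (7,13); take (13,16); take (16,18); take (20,21); take (21,23).
Selected: (1,3) (4,5) (7,13) (13,16) (16,18) (20,21) (21,23)

21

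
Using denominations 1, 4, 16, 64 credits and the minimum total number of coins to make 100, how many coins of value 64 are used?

100 = 1×64 + 2×16 + 1×4
Count of 64: 1

1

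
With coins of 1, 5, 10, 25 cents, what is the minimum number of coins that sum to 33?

33 = 1×25 + 1×5 + 3×1
Total coins = 1 + 1 + 3 = 5

5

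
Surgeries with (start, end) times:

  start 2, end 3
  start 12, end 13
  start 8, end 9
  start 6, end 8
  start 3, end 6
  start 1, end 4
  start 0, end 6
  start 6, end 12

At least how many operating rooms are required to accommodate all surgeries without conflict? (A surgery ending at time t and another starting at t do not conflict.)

The answer is the maximum number of intervals overlapping at any instant.
starts: [0, 1, 2, 3, 6, 6, 8, 12]
ends:   [3, 4, 6, 6, 8, 9, 12, 13]
s0→1 s1→2 s2→3  — peak 3.

3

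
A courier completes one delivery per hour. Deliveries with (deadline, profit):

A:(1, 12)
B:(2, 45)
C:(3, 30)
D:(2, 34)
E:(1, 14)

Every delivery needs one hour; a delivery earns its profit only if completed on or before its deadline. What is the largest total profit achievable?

Sort by profit descending; place each in the latest free slot ≤ its deadline.
Profit order: B=45 D=34 C=30 E=14 A=12
Assign: B→slot 2, D→slot 1, C→slot 3, E skipped, A skipped.
Slots: [1:D] [2:B] [3:C]
Profit = 34 + 45 + 30 = 109

109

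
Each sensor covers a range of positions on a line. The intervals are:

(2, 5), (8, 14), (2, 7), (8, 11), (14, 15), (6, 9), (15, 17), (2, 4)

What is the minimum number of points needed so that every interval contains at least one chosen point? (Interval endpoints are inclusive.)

Sorted: [2,4] [2,5] [2,7] [6,9] [8,11] [8,14] [14,15] [15,17]
{[2,4],[2,5],[2,7]} hit by 4; {[6,9],[8,11],[8,14]} hit by 9; {[14,15],[15,17]} hit by 15.
Points: 4, 9, 15 (3 total).

3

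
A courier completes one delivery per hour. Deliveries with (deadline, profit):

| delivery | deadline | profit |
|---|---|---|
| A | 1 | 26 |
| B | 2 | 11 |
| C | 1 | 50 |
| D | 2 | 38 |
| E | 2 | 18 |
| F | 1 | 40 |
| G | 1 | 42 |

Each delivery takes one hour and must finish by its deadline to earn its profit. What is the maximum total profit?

Sort by profit descending; place each in the latest free slot ≤ its deadline.
Profit order: C=50 G=42 F=40 D=38 A=26 E=18 B=11
Assign: C→slot 1, G skipped, F skipped, D→slot 2, A skipped, E skipped, B skipped.
Slots: [1:C] [2:D]
Profit = 50 + 38 = 88

88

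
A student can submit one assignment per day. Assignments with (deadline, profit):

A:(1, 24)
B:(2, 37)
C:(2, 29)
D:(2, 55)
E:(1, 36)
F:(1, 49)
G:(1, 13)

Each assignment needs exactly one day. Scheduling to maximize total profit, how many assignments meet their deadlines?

By profit: D(d2,55), F(d1,49), B(d2,37), E(d1,36), C(d2,29), A(d1,24), G(d1,13)
D→slot 2; F→slot 1; B skipped; E skipped; C skipped; A skipped; G skipped.
2 of 7 scheduled.

2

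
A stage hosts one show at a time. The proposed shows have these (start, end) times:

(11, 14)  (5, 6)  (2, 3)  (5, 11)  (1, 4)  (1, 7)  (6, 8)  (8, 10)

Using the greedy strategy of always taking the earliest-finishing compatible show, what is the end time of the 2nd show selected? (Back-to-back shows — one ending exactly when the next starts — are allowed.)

6

Sort by end time and greedily take each interval whose start is ≥ the last chosen end.
Sorted by end: (2,3)  (1,4)  (5,6)  (1,7)  (6,8)  (8,10)  (5,11)  (11,14)
take (2,3); take (5,6); take (6,8); take (8,10); take (11,14).
Selected: (2,3) (5,6) (6,8) (8,10) (11,14)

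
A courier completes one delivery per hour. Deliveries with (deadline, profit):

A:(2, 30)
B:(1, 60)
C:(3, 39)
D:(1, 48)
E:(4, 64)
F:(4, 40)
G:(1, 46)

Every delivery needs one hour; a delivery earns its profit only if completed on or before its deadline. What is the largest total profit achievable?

203

Sort by profit descending; place each in the latest free slot ≤ its deadline.
Profit order: E=64 B=60 D=48 G=46 F=40 C=39 A=30
Assign: E→slot 4, B→slot 1, D skipped, G skipped, F→slot 3, C→slot 2, A skipped.
Slots: [1:B] [2:C] [3:F] [4:E]
Profit = 60 + 39 + 40 + 64 = 203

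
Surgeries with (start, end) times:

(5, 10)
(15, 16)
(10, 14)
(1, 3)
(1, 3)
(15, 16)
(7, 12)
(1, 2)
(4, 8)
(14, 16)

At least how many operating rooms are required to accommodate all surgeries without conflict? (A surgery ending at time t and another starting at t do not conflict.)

Events (time:±→running): 1:+→1 1:+→2 1:+→3 … peak 3.

3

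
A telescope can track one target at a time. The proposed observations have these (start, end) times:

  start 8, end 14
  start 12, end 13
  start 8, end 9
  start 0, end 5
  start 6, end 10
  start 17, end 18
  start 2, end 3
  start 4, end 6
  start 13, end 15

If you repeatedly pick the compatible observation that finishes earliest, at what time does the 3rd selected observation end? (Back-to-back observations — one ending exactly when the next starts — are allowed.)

By end time: (2,3), (0,5), (4,6), (8,9), (6,10), (12,13), (8,14), (13,15), (17,18).
Pick (2,3); next start ≥ 3 → (4,6); next start ≥ 6 → (8,9); next start ≥ 9 → (12,13); next start ≥ 13 → (13,15); next start ≥ 15 → (17,18).
Selected: (2,3) (4,6) (8,9) (12,13) (13,15) (17,18)

9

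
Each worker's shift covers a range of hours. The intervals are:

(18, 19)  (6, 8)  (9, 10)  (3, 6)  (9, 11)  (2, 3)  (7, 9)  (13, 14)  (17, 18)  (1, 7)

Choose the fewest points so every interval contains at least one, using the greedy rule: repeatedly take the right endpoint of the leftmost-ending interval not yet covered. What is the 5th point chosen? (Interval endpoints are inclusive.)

Sorted: [2,3] [3,6] [1,7] [6,8] [7,9] [9,10] [9,11] [13,14] [17,18] [18,19]
{[2,3],[3,6],[1,7]} hit by 3; {[6,8],[7,9]} hit by 8; {[9,10],[9,11]} hit by 10; {[13,14]} hit by 14; {[17,18],[18,19]} hit by 18.
Points: 3, 8, 10, 14, 18 (5 total).

18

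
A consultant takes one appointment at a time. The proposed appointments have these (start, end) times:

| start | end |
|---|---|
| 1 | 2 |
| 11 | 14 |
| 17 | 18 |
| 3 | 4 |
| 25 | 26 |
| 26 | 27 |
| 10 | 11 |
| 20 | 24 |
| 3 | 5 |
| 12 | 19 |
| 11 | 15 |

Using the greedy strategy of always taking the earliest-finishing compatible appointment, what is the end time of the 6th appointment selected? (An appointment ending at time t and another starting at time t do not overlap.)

24

Greedy by earliest finish: after sorting by end time, pick each interval compatible with the last pick.
Sorted by end: (1,2)  (3,4)  (3,5)  (10,11)  (11,14)  (11,15)  (17,18)  (12,19)  (20,24)  (25,26)  (26,27)
take (1,2); take (3,4); take (10,11); take (11,14); take (17,18); take (20,24); take (25,26); take (26,27).
Selected: (1,2) (3,4) (10,11) (11,14) (17,18) (20,24) (25,26) (26,27)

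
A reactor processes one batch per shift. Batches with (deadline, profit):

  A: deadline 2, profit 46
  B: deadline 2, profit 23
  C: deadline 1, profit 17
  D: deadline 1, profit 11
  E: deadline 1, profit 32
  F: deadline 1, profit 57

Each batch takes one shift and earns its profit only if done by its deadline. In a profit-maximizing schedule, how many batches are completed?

Sort by profit descending; place each in the latest free slot ≤ its deadline.
By profit: F(d1,57), A(d2,46), E(d1,32), B(d2,23), C(d1,17), D(d1,11)
F→slot 1; A→slot 2; E skipped; B skipped; C skipped; D skipped.
2 of 6 scheduled.

2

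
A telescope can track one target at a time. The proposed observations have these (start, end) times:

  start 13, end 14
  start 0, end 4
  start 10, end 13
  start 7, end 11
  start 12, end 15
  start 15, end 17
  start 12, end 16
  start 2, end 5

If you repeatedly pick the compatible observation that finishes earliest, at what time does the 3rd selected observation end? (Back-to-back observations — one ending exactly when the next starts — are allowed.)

Greedy by earliest finish: after sorting by end time, pick each interval compatible with the last pick.
Sorted by end: (0,4)  (2,5)  (7,11)  (10,13)  (13,14)  (12,15)  (12,16)  (15,17)
take (0,4); skip (2,5); take (7,11); take (13,14); take (15,17).
Selected: (0,4) (7,11) (13,14) (15,17)

14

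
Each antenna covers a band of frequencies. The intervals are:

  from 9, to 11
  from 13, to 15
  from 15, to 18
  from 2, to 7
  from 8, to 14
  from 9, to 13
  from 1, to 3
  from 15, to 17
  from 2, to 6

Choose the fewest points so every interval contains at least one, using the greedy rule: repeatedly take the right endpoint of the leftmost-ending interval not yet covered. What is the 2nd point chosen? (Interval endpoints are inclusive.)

Sorted: [1,3] [2,6] [2,7] [9,11] [9,13] [8,14] [13,15] [15,17] [15,18]
{[1,3],[2,6],[2,7]} hit by 3; {[9,11],[9,13],[8,14]} hit by 11; {[13,15],[15,17],[15,18]} hit by 15.
Points: 3, 11, 15 (3 total).

11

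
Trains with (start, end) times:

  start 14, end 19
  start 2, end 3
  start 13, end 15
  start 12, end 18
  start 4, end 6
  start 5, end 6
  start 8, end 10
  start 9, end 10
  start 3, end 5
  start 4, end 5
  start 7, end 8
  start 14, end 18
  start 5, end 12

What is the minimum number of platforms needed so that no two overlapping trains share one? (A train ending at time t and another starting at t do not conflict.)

starts: [2, 3, 4, 4, 5, 5, 7, 8, 9, 12, 13, 14, 14]
ends:   [3, 5, 5, 6, 6, 8, 10, 10, 12, 15, 18, 18, 19]
s2→1 e3→0 s3→1 s4→2 s4→3 e5→2 e5→1 s5→2 s5→3 e6→2 e6→1 s7→2 e8→1 s8→2 s9→3 e10→2 e10→1 e12→0 s12→1 s13→2 s14→3 s14→4  — peak 4.

4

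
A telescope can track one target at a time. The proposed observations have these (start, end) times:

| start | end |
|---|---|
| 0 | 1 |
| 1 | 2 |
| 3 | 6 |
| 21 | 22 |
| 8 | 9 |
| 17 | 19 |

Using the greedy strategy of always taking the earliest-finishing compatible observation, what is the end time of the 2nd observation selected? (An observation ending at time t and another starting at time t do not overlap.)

2

Greedy by earliest finish: after sorting by end time, pick each interval compatible with the last pick.
Sorted by end: (0,1)  (1,2)  (3,6)  (8,9)  (17,19)  (21,22)
take (0,1); take (1,2); take (3,6); take (8,9); take (17,19); take (21,22).
Selected: (0,1) (1,2) (3,6) (8,9) (17,19) (21,22)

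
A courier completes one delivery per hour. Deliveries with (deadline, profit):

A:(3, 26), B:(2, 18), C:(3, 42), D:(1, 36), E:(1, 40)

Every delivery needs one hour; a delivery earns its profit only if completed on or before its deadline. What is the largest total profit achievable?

Profit order: C=42 E=40 D=36 A=26 B=18
Assign: C→slot 3, E→slot 1, D skipped, A→slot 2, B skipped.
Slots: [1:E] [2:A] [3:C]
Profit = 40 + 26 + 42 = 108

108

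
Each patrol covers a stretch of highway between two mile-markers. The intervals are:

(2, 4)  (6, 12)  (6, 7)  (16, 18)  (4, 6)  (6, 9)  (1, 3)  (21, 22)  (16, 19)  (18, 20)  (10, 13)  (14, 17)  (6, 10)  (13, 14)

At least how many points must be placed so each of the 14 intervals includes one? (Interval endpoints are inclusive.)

Sort by right endpoint; whenever an interval is uncovered, place a point at its right end.
By right end: [1,3]  [2,4]  [4,6]  [6,7]  [6,9]  [6,10]  [6,12]  [10,13]  [13,14]  [14,17]  [16,18]  [16,19]  [18,20]  [21,22]
[1,3] uncovered → point at 3; [4,6] uncovered → point at 6; [10,13] uncovered → point at 13; [14,17] uncovered → point at 17; [18,20] uncovered → point at 20; [21,22] uncovered → point at 22.
Points: 3, 6, 13, 17, 20, 22 (6 total).

6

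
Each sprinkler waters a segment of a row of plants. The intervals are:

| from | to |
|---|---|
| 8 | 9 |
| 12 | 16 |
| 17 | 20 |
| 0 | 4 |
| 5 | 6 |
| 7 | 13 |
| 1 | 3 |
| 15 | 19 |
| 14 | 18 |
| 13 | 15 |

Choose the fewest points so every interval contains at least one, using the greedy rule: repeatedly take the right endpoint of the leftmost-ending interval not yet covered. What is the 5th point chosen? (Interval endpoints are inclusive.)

20

Sort by right endpoint; whenever an interval is uncovered, place a point at its right end.
Sorted: [1,3] [0,4] [5,6] [8,9] [7,13] [13,15] [12,16] [14,18] [15,19] [17,20]
{[1,3],[0,4]} hit by 3; {[5,6]} hit by 6; {[8,9],[7,13]} hit by 9; {[13,15],[12,16],[14,18],[15,19]} hit by 15; {[17,20]} hit by 20.
Points: 3, 6, 9, 15, 20 (5 total).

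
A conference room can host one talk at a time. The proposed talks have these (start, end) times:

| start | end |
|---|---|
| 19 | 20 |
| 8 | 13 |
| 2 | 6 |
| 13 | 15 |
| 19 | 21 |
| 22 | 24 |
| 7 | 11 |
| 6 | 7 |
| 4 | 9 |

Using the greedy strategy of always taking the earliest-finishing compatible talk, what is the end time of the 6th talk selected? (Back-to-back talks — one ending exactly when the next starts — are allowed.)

24

Sorted by end: (2,6)  (6,7)  (4,9)  (7,11)  (8,13)  (13,15)  (19,20)  (19,21)  (22,24)
take (2,6); take (6,7); take (7,11); take (13,15); take (19,20); take (22,24).
Selected: (2,6) (6,7) (7,11) (13,15) (19,20) (22,24)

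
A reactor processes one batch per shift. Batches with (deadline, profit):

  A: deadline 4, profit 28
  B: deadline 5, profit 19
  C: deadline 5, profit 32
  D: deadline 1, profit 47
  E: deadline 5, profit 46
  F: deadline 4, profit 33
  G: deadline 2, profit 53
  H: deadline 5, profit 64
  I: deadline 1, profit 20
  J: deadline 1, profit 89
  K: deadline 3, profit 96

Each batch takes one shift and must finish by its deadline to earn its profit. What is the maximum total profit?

348

By profit: K(d3,96), J(d1,89), H(d5,64), G(d2,53), D(d1,47), E(d5,46), F(d4,33), C(d5,32), A(d4,28), I(d1,20), B(d5,19)
K→slot 3; J→slot 1; H→slot 5; G→slot 2; D skipped; E→slot 4; F skipped; C skipped; A skipped; I skipped; B skipped.
Profit = 89 + 53 + 96 + 46 + 64 = 348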